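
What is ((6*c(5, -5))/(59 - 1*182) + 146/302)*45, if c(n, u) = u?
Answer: 202635/6191 ≈ 32.731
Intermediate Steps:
((6*c(5, -5))/(59 - 1*182) + 146/302)*45 = ((6*(-5))/(59 - 1*182) + 146/302)*45 = (-30/(59 - 182) + 146*(1/302))*45 = (-30/(-123) + 73/151)*45 = (-30*(-1/123) + 73/151)*45 = (10/41 + 73/151)*45 = (4503/6191)*45 = 202635/6191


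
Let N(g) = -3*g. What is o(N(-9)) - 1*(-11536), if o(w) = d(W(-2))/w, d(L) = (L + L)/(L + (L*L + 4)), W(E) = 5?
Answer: 5295029/459 ≈ 11536.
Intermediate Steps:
d(L) = 2*L/(4 + L + L²) (d(L) = (2*L)/(L + (L² + 4)) = (2*L)/(L + (4 + L²)) = (2*L)/(4 + L + L²) = 2*L/(4 + L + L²))
o(w) = 5/(17*w) (o(w) = (2*5/(4 + 5 + 5²))/w = (2*5/(4 + 5 + 25))/w = (2*5/34)/w = (2*5*(1/34))/w = 5/(17*w))
o(N(-9)) - 1*(-11536) = 5/(17*((-3*(-9)))) - 1*(-11536) = (5/17)/27 + 11536 = (5/17)*(1/27) + 11536 = 5/459 + 11536 = 5295029/459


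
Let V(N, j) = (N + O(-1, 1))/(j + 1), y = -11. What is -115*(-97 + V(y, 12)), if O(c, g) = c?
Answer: 146395/13 ≈ 11261.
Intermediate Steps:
V(N, j) = (-1 + N)/(1 + j) (V(N, j) = (N - 1)/(j + 1) = (-1 + N)/(1 + j))
-115*(-97 + V(y, 12)) = -115*(-97 + (-1 - 11)/(1 + 12)) = -115*(-97 - 12/13) = -115*(-1273/13) = 146395/13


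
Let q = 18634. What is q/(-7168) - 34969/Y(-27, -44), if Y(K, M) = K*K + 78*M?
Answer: 841555/81408 ≈ 10.337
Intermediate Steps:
Y(K, M) = K² + 78*M
q/(-7168) - 34969/Y(-27, -44) = 18634/(-7168) - 34969/((-27)² + 78*(-44)) = 18634*(-1/7168) - 34969/(729 - 3432) = -1331/512 - 34969/(-2703) = -1331/512 - 34969*(-1/2703) = -1331/512 + 2057/159 = 841555/81408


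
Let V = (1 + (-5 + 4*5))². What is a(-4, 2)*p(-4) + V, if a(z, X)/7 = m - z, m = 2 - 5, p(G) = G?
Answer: 228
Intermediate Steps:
m = -3
a(z, X) = -21 - 7*z (a(z, X) = 7*(-3 - z) = -21 - 7*z)
V = 256 (V = (1 + (-5 + 20))² = (1 + 15)² = 16² = 256)
a(-4, 2)*p(-4) + V = (-21 - 7*(-4))*(-4) + 256 = (-21 + 28)*(-4) + 256 = 7*(-4) + 256 = -28 + 256 = 228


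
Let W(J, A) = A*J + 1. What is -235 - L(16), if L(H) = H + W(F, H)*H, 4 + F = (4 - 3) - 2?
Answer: 1013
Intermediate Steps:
F = -5 (F = -4 + ((4 - 3) - 2) = -4 + (1 - 2) = -4 - 1 = -5)
W(J, A) = 1 + A*J
L(H) = H + H*(1 - 5*H) (L(H) = H + (1 + H*(-5))*H = H + (1 - 5*H)*H = H + H*(1 - 5*H))
-235 - L(16) = -235 - 16*(2 - 5*16) = -235 - 16*(2 - 80) = -235 - 16*(-78) = -235 - 1*(-1248) = -235 + 1248 = 1013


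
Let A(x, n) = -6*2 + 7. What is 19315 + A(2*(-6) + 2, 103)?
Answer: 19310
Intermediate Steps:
A(x, n) = -5 (A(x, n) = -12 + 7 = -5)
19315 + A(2*(-6) + 2, 103) = 19315 - 5 = 19310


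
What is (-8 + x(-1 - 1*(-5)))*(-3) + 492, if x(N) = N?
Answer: 504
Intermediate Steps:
(-8 + x(-1 - 1*(-5)))*(-3) + 492 = (-8 + (-1 - 1*(-5)))*(-3) + 492 = (-8 + (-1 + 5))*(-3) + 492 = (-8 + 4)*(-3) + 492 = -4*(-3) + 492 = 12 + 492 = 504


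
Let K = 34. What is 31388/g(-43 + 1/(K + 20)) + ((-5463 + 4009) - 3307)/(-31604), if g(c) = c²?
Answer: 2918279904633/170252043764 ≈ 17.141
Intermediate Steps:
31388/g(-43 + 1/(K + 20)) + ((-5463 + 4009) - 3307)/(-31604) = 31388/((-43 + 1/(34 + 20))²) + ((-5463 + 4009) - 3307)/(-31604) = 31388/((-43 + 1/54)²) + (-1454 - 3307)*(-1/31604) = 31388/((-43 + 1/54)²) - 4761*(-1/31604) = 31388/((-2321/54)²) + 4761/31604 = 31388/(5387041/2916) + 4761/31604 = 31388*(2916/5387041) + 4761/31604 = 91527408/5387041 + 4761/31604 = 2918279904633/170252043764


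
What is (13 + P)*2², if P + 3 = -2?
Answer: 32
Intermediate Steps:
P = -5 (P = -3 - 2 = -5)
(13 + P)*2² = (13 - 5)*2² = 8*4 = 32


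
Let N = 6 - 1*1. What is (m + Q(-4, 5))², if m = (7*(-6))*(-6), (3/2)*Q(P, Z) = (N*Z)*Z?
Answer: 1012036/9 ≈ 1.1245e+5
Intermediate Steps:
N = 5 (N = 6 - 1 = 5)
Q(P, Z) = 10*Z²/3 (Q(P, Z) = 2*((5*Z)*Z)/3 = 2*(5*Z²)/3 = 10*Z²/3)
m = 252 (m = -42*(-6) = 252)
(m + Q(-4, 5))² = (252 + (10/3)*5²)² = (252 + (10/3)*25)² = (252 + 250/3)² = (1006/3)² = 1012036/9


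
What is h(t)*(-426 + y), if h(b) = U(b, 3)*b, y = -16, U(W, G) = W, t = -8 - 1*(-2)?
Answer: -15912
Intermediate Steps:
t = -6 (t = -8 + 2 = -6)
h(b) = b² (h(b) = b*b = b²)
h(t)*(-426 + y) = (-6)²*(-426 - 16) = 36*(-442) = -15912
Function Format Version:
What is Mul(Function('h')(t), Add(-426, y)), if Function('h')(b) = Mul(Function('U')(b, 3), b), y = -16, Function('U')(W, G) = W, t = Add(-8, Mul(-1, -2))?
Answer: -15912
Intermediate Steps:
t = -6 (t = Add(-8, 2) = -6)
Function('h')(b) = Pow(b, 2) (Function('h')(b) = Mul(b, b) = Pow(b, 2))
Mul(Function('h')(t), Add(-426, y)) = Mul(Pow(-6, 2), Add(-426, -16)) = Mul(36, -442) = -15912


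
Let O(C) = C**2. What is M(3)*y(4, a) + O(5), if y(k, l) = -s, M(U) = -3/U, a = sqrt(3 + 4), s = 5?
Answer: 30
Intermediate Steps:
a = sqrt(7) ≈ 2.6458
y(k, l) = -5 (y(k, l) = -1*5 = -5)
M(3)*y(4, a) + O(5) = -3/3*(-5) + 5**2 = -3*1/3*(-5) + 25 = -1*(-5) + 25 = 5 + 25 = 30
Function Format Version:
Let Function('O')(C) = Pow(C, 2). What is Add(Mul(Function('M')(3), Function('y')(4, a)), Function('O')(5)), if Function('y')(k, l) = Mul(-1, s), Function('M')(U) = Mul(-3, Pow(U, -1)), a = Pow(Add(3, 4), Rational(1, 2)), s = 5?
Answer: 30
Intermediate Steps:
a = Pow(7, Rational(1, 2)) ≈ 2.6458
Function('y')(k, l) = -5 (Function('y')(k, l) = Mul(-1, 5) = -5)
Add(Mul(Function('M')(3), Function('y')(4, a)), Function('O')(5)) = Add(Mul(Mul(-3, Pow(3, -1)), -5), Pow(5, 2)) = Add(Mul(Mul(-3, Rational(1, 3)), -5), 25) = Add(Mul(-1, -5), 25) = Add(5, 25) = 30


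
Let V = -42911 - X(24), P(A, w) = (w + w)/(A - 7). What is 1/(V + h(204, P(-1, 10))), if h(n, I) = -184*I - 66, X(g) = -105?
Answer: -1/42412 ≈ -2.3578e-5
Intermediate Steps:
P(A, w) = 2*w/(-7 + A) (P(A, w) = (2*w)/(-7 + A) = 2*w/(-7 + A))
h(n, I) = -66 - 184*I
V = -42806 (V = -42911 - 1*(-105) = -42911 + 105 = -42806)
1/(V + h(204, P(-1, 10))) = 1/(-42806 + (-66 - 368*10/(-7 - 1))) = 1/(-42806 + (-66 - 368*10/(-8))) = 1/(-42806 + (-66 - 368*10*(-1)/8)) = 1/(-42806 + (-66 - 184*(-5/2))) = 1/(-42806 + (-66 + 460)) = 1/(-42806 + 394) = 1/(-42412) = -1/42412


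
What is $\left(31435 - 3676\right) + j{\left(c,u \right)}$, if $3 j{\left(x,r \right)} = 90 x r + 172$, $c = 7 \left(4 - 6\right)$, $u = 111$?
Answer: $- \frac{56411}{3} \approx -18804.0$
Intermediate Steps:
$c = -14$ ($c = 7 \left(-2\right) = -14$)
$j{\left(x,r \right)} = \frac{172}{3} + 30 r x$ ($j{\left(x,r \right)} = \frac{90 x r + 172}{3} = \frac{90 r x + 172}{3} = \frac{172 + 90 r x}{3} = \frac{172}{3} + 30 r x$)
$\left(31435 - 3676\right) + j{\left(c,u \right)} = \left(31435 - 3676\right) + \left(\frac{172}{3} + 30 \cdot 111 \left(-14\right)\right) = 27759 + \left(\frac{172}{3} - 46620\right) = 27759 - \frac{139688}{3} = - \frac{56411}{3}$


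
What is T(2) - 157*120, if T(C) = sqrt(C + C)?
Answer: -18838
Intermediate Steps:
T(C) = sqrt(2)*sqrt(C) (T(C) = sqrt(2*C) = sqrt(2)*sqrt(C))
T(2) - 157*120 = sqrt(2)*sqrt(2) - 157*120 = 2 - 18840 = -18838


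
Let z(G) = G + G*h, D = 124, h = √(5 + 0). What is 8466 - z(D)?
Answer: 8342 - 124*√5 ≈ 8064.7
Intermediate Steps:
h = √5 ≈ 2.2361
z(G) = G + G*√5
8466 - z(D) = 8466 - 124*(1 + √5) = 8466 - (124 + 124*√5) = 8466 + (-124 - 124*√5) = 8342 - 124*√5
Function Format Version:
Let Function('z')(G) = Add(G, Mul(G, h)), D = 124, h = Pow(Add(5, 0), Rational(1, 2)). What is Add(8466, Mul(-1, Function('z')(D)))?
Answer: Add(8342, Mul(-124, Pow(5, Rational(1, 2)))) ≈ 8064.7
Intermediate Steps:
h = Pow(5, Rational(1, 2)) ≈ 2.2361
Function('z')(G) = Add(G, Mul(G, Pow(5, Rational(1, 2))))
Add(8466, Mul(-1, Function('z')(D))) = Add(8466, Mul(-1, Mul(124, Add(1, Pow(5, Rational(1, 2)))))) = Add(8466, Mul(-1, Add(124, Mul(124, Pow(5, Rational(1, 2)))))) = Add(8466, Add(-124, Mul(-124, Pow(5, Rational(1, 2))))) = Add(8342, Mul(-124, Pow(5, Rational(1, 2))))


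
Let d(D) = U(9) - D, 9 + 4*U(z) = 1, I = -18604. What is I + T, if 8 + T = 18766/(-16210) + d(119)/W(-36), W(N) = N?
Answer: -5429966443/291780 ≈ -18610.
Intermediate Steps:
U(z) = -2 (U(z) = -9/4 + (1/4)*1 = -9/4 + 1/4 = -2)
d(D) = -2 - D
T = -1691323/291780 (T = -8 + (18766/(-16210) + (-2 - 1*119)/(-36)) = -8 + (18766*(-1/16210) + (-2 - 119)*(-1/36)) = -8 + (-9383/8105 - 121*(-1/36)) = -8 + (-9383/8105 + 121/36) = -8 + 642917/291780 = -1691323/291780 ≈ -5.7966)
I + T = -18604 - 1691323/291780 = -5429966443/291780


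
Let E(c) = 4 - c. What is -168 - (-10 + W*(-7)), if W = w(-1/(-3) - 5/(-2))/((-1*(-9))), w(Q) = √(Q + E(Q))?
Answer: -1408/9 ≈ -156.44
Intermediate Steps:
w(Q) = 2 (w(Q) = √(Q + (4 - Q)) = √4 = 2)
W = 2/9 (W = 2/((-1*(-9))) = 2/9 ≈ 0.22222)
-168 - (-10 + W*(-7)) = -168 - (-10 + (2/9)*(-7)) = -168 - (-10 - 14/9) = -168 - 1*(-104/9) = -168 + 104/9 = -1408/9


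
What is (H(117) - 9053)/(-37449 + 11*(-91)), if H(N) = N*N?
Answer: -2318/19225 ≈ -0.12057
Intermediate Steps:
H(N) = N**2
(H(117) - 9053)/(-37449 + 11*(-91)) = (117**2 - 9053)/(-37449 + 11*(-91)) = (13689 - 9053)/(-37449 - 1001) = 4636/(-38450) = 4636*(-1/38450) = -2318/19225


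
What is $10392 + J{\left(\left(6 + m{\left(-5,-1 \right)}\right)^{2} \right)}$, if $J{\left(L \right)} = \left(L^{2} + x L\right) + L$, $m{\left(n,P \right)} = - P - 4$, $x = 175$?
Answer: $12057$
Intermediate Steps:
$m{\left(n,P \right)} = -4 - P$
$J{\left(L \right)} = L^{2} + 176 L$ ($J{\left(L \right)} = \left(L^{2} + 175 L\right) + L = L^{2} + 176 L$)
$10392 + J{\left(\left(6 + m{\left(-5,-1 \right)}\right)^{2} \right)} = 10392 + \left(6 - 3\right)^{2} \left(176 + \left(6 - 3\right)^{2}\right) = 10392 + 3^{2} \left(176 + 3^{2}\right) = 10392 + 9 \left(176 + 9\right) = 10392 + 9 \cdot 185 = 10392 + 1665 = 12057$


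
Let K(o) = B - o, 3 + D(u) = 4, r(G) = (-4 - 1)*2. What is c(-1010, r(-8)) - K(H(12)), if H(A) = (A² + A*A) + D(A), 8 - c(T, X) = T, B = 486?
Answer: 821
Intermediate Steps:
r(G) = -10 (r(G) = -5*2 = -10)
D(u) = 1 (D(u) = -3 + 4 = 1)
c(T, X) = 8 - T
H(A) = 1 + 2*A² (H(A) = (A² + A*A) + 1 = (A² + A²) + 1 = 2*A² + 1 = 1 + 2*A²)
K(o) = 486 - o
c(-1010, r(-8)) - K(H(12)) = (8 - 1*(-1010)) - (486 - (1 + 2*12²)) = (8 + 1010) - (486 - (1 + 2*144)) = 1018 - (486 - (1 + 288)) = 1018 - (486 - 1*289) = 1018 - (486 - 289) = 1018 - 1*197 = 1018 - 197 = 821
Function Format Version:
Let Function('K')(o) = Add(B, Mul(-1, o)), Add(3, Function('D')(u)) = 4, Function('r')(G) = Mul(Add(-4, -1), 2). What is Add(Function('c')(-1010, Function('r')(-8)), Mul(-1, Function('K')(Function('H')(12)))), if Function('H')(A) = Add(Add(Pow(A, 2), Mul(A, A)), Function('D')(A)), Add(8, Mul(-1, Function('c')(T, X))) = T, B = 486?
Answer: 821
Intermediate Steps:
Function('r')(G) = -10 (Function('r')(G) = Mul(-5, 2) = -10)
Function('D')(u) = 1 (Function('D')(u) = Add(-3, 4) = 1)
Function('c')(T, X) = Add(8, Mul(-1, T))
Function('H')(A) = Add(1, Mul(2, Pow(A, 2))) (Function('H')(A) = Add(Add(Pow(A, 2), Mul(A, A)), 1) = Add(Add(Pow(A, 2), Pow(A, 2)), 1) = Add(Mul(2, Pow(A, 2)), 1) = Add(1, Mul(2, Pow(A, 2))))
Function('K')(o) = Add(486, Mul(-1, o))
Add(Function('c')(-1010, Function('r')(-8)), Mul(-1, Function('K')(Function('H')(12)))) = Add(Add(8, Mul(-1, -1010)), Mul(-1, Add(486, Mul(-1, Add(1, Mul(2, Pow(12, 2))))))) = Add(Add(8, 1010), Mul(-1, Add(486, Mul(-1, Add(1, Mul(2, 144)))))) = Add(1018, Mul(-1, Add(486, Mul(-1, Add(1, 288))))) = Add(1018, Mul(-1, Add(486, Mul(-1, 289)))) = Add(1018, Mul(-1, Add(486, -289))) = Add(1018, Mul(-1, 197)) = Add(1018, -197) = 821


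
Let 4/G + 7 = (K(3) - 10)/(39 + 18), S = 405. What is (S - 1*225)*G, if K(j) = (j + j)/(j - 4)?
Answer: -8208/83 ≈ -98.892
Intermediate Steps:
K(j) = 2*j/(-4 + j) (K(j) = (2*j)/(-4 + j) = 2*j/(-4 + j))
G = -228/415 (G = 4/(-7 + (2*3/(-4 + 3) - 10)/(39 + 18)) = 4/(-7 + (2*3/(-1) - 10)/57) = 4/(-7 + (2*3*(-1) - 10)*(1/57)) = 4/(-7 + (-6 - 10)*(1/57)) = 4/(-7 - 16*1/57) = 4/(-7 - 16/57) = 4/(-415/57) = 4*(-57/415) = -228/415 ≈ -0.54940)
(S - 1*225)*G = (405 - 1*225)*(-228/415) = (405 - 225)*(-228/415) = 180*(-228/415) = -8208/83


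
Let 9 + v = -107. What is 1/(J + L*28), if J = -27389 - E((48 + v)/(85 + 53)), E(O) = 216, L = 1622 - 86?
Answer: 1/15403 ≈ 6.4922e-5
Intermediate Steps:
v = -116 (v = -9 - 107 = -116)
L = 1536
J = -27605 (J = -27389 - 1*216 = -27389 - 216 = -27605)
1/(J + L*28) = 1/(-27605 + 1536*28) = 1/(-27605 + 43008) = 1/15403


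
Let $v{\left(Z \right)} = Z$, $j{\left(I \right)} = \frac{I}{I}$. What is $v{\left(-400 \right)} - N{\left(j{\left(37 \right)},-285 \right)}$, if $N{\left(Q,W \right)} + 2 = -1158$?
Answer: $760$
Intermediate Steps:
$j{\left(I \right)} = 1$
$N{\left(Q,W \right)} = -1160$ ($N{\left(Q,W \right)} = -2 - 1158 = -1160$)
$v{\left(-400 \right)} - N{\left(j{\left(37 \right)},-285 \right)} = -400 - -1160 = -400 + 1160 = 760$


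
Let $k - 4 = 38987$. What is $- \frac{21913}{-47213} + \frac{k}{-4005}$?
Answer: $- \frac{584373506}{63029355} \approx -9.2715$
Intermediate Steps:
$k = 38991$ ($k = 4 + 38987 = 38991$)
$- \frac{21913}{-47213} + \frac{k}{-4005} = - \frac{21913}{-47213} + \frac{38991}{-4005} = \left(-21913\right) \left(- \frac{1}{47213}\right) + 38991 \left(- \frac{1}{4005}\right) = \frac{21913}{47213} - \frac{12997}{1335} = - \frac{584373506}{63029355}$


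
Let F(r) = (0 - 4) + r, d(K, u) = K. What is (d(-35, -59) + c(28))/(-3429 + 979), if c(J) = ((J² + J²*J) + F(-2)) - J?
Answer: -22667/2450 ≈ -9.2518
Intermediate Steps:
F(r) = -4 + r
c(J) = -6 + J² + J³ - J (c(J) = ((J² + J²*J) + (-4 - 2)) - J = ((J² + J³) - 6) - J = (-6 + J² + J³) - J = -6 + J² + J³ - J)
(d(-35, -59) + c(28))/(-3429 + 979) = (-35 + (-6 + 28² + 28³ - 1*28))/(-3429 + 979) = (-35 + (-6 + 784 + 21952 - 28))/(-2450) = (-35 + 22702)*(-1/2450) = 22667*(-1/2450) = -22667/2450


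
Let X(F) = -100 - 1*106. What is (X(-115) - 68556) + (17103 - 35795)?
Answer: -87454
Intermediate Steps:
X(F) = -206 (X(F) = -100 - 106 = -206)
(X(-115) - 68556) + (17103 - 35795) = (-206 - 68556) + (17103 - 35795) = -68762 - 18692 = -87454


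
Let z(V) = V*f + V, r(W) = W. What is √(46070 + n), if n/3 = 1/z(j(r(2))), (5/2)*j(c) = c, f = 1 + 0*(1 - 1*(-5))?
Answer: 5*√29486/4 ≈ 214.64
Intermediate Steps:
f = 1 (f = 1 + 0*(1 + 5) = 1 + 0*6 = 1 + 0 = 1)
j(c) = 2*c/5
z(V) = 2*V (z(V) = V*1 + V = V + V = 2*V)
n = 15/8 (n = 3/((2*((⅖)*2))) = 3/((2*(⅘))) = 3/(8/5) = 3*(5/8) = 15/8 ≈ 1.8750)
√(46070 + n) = √(46070 + 15/8) = √(368575/8) = 5*√29486/4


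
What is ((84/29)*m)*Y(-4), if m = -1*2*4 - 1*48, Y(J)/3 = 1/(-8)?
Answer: 1764/29 ≈ 60.828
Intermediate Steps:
Y(J) = -3/8 (Y(J) = 3/(-8) = 3*(-⅛) = -3/8)
m = -56 (m = -2*4 - 48 = -8 - 48 = -56)
((84/29)*m)*Y(-4) = ((84/29)*(-56))*(-3/8) = -4704/29*(-3/8) = 1764/29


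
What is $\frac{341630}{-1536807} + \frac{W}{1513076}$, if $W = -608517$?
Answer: $- \frac{1452085339099}{2325305788332} \approx -0.62447$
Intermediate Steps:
$\frac{341630}{-1536807} + \frac{W}{1513076} = \frac{341630}{-1536807} - \frac{608517}{1513076} = 341630 \left(- \frac{1}{1536807}\right) - \frac{608517}{1513076} = - \frac{341630}{1536807} - \frac{608517}{1513076} = - \frac{1452085339099}{2325305788332}$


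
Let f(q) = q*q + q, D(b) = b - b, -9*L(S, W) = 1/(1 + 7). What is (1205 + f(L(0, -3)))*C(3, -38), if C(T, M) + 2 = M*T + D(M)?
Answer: -181152821/1296 ≈ -1.3978e+5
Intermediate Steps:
L(S, W) = -1/72 (L(S, W) = -1/(9*(1 + 7)) = -1/9/8 = -1/9*1/8 = -1/72)
D(b) = 0
f(q) = q + q**2 (f(q) = q**2 + q = q + q**2)
C(T, M) = -2 + M*T (C(T, M) = -2 + (M*T + 0) = -2 + M*T)
(1205 + f(L(0, -3)))*C(3, -38) = (1205 - (1 - 1/72)/72)*(-2 - 38*3) = (1205 - 1/72*71/72)*(-2 - 114) = (1205 - 71/5184)*(-116) = (6246649/5184)*(-116) = -181152821/1296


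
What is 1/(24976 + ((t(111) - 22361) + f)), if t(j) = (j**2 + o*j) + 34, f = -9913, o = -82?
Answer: -1/4045 ≈ -0.00024722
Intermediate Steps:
t(j) = 34 + j**2 - 82*j (t(j) = (j**2 - 82*j) + 34 = 34 + j**2 - 82*j)
1/(24976 + ((t(111) - 22361) + f)) = 1/(24976 + (((34 + 111**2 - 82*111) - 22361) - 9913)) = 1/(24976 + (((34 + 12321 - 9102) - 22361) - 9913)) = 1/(24976 + ((3253 - 22361) - 9913)) = 1/(24976 + (-19108 - 9913)) = 1/(24976 - 29021) = 1/(-4045) = -1/4045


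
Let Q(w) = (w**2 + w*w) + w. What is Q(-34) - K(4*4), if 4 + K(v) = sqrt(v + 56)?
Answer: 2282 - 6*sqrt(2) ≈ 2273.5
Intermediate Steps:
K(v) = -4 + sqrt(56 + v) (K(v) = -4 + sqrt(v + 56) = -4 + sqrt(56 + v))
Q(w) = w + 2*w**2 (Q(w) = (w**2 + w**2) + w = 2*w**2 + w = w + 2*w**2)
Q(-34) - K(4*4) = -34*(1 + 2*(-34)) - (-4 + sqrt(56 + 4*4)) = -34*(1 - 68) - (-4 + sqrt(56 + 16)) = -34*(-67) - (-4 + sqrt(72)) = 2278 - (-4 + 6*sqrt(2)) = 2278 + (4 - 6*sqrt(2)) = 2282 - 6*sqrt(2)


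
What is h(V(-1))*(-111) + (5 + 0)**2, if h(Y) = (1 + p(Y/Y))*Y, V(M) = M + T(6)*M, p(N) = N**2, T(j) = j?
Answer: 1579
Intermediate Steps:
V(M) = 7*M (V(M) = M + 6*M = 7*M)
h(Y) = 2*Y (h(Y) = (1 + (Y/Y)**2)*Y = (1 + 1**2)*Y = (1 + 1)*Y = 2*Y)
h(V(-1))*(-111) + (5 + 0)**2 = (2*(7*(-1)))*(-111) + (5 + 0)**2 = (2*(-7))*(-111) + 5**2 = -14*(-111) + 25 = 1554 + 25 = 1579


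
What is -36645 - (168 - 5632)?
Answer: -31181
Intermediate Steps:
-36645 - (168 - 5632) = -36645 - 1*(-5464) = -36645 + 5464 = -31181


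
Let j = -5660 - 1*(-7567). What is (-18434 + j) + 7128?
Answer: -9399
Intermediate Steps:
j = 1907 (j = -5660 + 7567 = 1907)
(-18434 + j) + 7128 = (-18434 + 1907) + 7128 = -16527 + 7128 = -9399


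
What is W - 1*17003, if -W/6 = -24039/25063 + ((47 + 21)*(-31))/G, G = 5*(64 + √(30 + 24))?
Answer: -4294605856907/253261615 - 18972*√6/10105 ≈ -16962.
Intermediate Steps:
G = 320 + 15*√6 (G = 5*(64 + √54) = 5*(64 + 3*√6) = 320 + 15*√6 ≈ 356.74)
W = 144234/25063 + 12648/(320 + 15*√6) (W = -6*(-24039/25063 + ((47 + 21)*(-31))/(320 + 15*√6)) = -6*(-24039*1/25063 + (68*(-31))/(320 + 15*√6)) = -6*(-24039/25063 - 2108/(320 + 15*√6)) = 144234/25063 + 12648/(320 + 15*√6) ≈ 41.209)
W - 1*17003 = (11601382938/253261615 - 18972*√6/10105) - 1*17003 = (11601382938/253261615 - 18972*√6/10105) - 17003 = -4294605856907/253261615 - 18972*√6/10105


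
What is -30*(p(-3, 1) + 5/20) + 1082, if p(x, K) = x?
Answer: 2329/2 ≈ 1164.5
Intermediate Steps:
-30*(p(-3, 1) + 5/20) + 1082 = -30*(-3 + 5/20) + 1082 = -30*(-3 + 5*(1/20)) + 1082 = -30*(-3 + ¼) + 1082 = -30*(-11/4) + 1082 = 165/2 + 1082 = 2329/2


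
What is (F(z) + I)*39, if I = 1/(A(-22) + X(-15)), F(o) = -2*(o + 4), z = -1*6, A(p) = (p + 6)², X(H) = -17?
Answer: 37323/239 ≈ 156.16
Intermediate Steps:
A(p) = (6 + p)²
z = -6
F(o) = -8 - 2*o (F(o) = -2*(4 + o) = -8 - 2*o)
I = 1/239 (I = 1/((6 - 22)² - 17) = 1/((-16)² - 17) = 1/(256 - 17) = 1/239 ≈ 0.0041841)
(F(z) + I)*39 = ((-8 - 2*(-6)) + 1/239)*39 = ((-8 + 12) + 1/239)*39 = (4 + 1/239)*39 = (957/239)*39 = 37323/239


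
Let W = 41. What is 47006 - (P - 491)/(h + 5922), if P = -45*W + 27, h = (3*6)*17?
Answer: 292755677/6228 ≈ 47006.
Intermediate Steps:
h = 306 (h = 18*17 = 306)
P = -1818 (P = -45*41 + 27 = -1845 + 27 = -1818)
47006 - (P - 491)/(h + 5922) = 47006 - (-1818 - 491)/(306 + 5922) = 47006 - (-2309)/6228 = 47006 - 1*(-2309/6228) = 47006 + 2309/6228 = 292755677/6228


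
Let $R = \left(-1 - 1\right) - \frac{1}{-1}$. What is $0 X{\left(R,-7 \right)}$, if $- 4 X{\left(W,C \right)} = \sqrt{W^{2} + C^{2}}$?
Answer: $0$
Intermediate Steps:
$R = -1$ ($R = -2 - -1 = -2 + 1 = -1$)
$X{\left(W,C \right)} = - \frac{\sqrt{C^{2} + W^{2}}}{4}$ ($X{\left(W,C \right)} = - \frac{\sqrt{W^{2} + C^{2}}}{4} = - \frac{\sqrt{C^{2} + W^{2}}}{4}$)
$0 X{\left(R,-7 \right)} = 0 \left(- \frac{\sqrt{\left(-7\right)^{2} + \left(-1\right)^{2}}}{4}\right) = 0 \left(- \frac{\sqrt{49 + 1}}{4}\right) = 0 \left(- \frac{\sqrt{50}}{4}\right) = 0 \left(- \frac{5 \sqrt{2}}{4}\right) = 0$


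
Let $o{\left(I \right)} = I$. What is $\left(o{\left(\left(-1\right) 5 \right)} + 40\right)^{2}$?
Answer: $1225$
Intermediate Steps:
$\left(o{\left(\left(-1\right) 5 \right)} + 40\right)^{2} = \left(\left(-1\right) 5 + 40\right)^{2} = \left(-5 + 40\right)^{2} = 35^{2} = 1225$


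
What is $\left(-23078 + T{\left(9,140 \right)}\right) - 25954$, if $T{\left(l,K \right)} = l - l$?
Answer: $-49032$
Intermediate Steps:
$T{\left(l,K \right)} = 0$
$\left(-23078 + T{\left(9,140 \right)}\right) - 25954 = \left(-23078 + 0\right) - 25954 = -23078 - 25954 = -49032$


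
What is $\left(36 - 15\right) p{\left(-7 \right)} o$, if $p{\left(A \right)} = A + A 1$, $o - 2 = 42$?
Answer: $-12936$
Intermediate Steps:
$o = 44$ ($o = 2 + 42 = 44$)
$p{\left(A \right)} = 2 A$ ($p{\left(A \right)} = A + A = 2 A$)
$\left(36 - 15\right) p{\left(-7 \right)} o = \left(36 - 15\right) 2 \left(-7\right) 44 = \left(36 - 15\right) \left(-14\right) 44 = 21 \left(-14\right) 44 = \left(-294\right) 44 = -12936$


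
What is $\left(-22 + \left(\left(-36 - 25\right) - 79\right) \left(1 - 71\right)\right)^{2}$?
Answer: $95609284$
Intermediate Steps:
$\left(-22 + \left(\left(-36 - 25\right) - 79\right) \left(1 - 71\right)\right)^{2} = \left(-22 + \left(\left(-36 - 25\right) - 79\right) \left(-70\right)\right)^{2} = \left(-22 + \left(-61 - 79\right) \left(-70\right)\right)^{2} = \left(-22 - -9800\right)^{2} = \left(-22 + 9800\right)^{2} = 9778^{2} = 95609284$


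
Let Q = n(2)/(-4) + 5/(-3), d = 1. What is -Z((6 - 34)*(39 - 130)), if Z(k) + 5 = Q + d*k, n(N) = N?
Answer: -15245/6 ≈ -2540.8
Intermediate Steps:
Q = -13/6 (Q = 2/(-4) + 5/(-3) = 2*(-1/4) + 5*(-1/3) = -1/2 - 5/3 = -13/6 ≈ -2.1667)
Z(k) = -43/6 + k (Z(k) = -5 + (-13/6 + 1*k) = -5 + (-13/6 + k) = -43/6 + k)
-Z((6 - 34)*(39 - 130)) = -(-43/6 + (6 - 34)*(39 - 130)) = -(-43/6 - 28*(-91)) = -(-43/6 + 2548) = -1*15245/6 = -15245/6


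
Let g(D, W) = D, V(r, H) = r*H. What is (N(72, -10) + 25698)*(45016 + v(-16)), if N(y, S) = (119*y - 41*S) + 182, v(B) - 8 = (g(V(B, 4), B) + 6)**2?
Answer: 1686708904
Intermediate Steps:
V(r, H) = H*r
v(B) = 8 + (6 + 4*B)**2 (v(B) = 8 + (4*B + 6)**2 = 8 + (6 + 4*B)**2)
N(y, S) = 182 - 41*S + 119*y (N(y, S) = (-41*S + 119*y) + 182 = 182 - 41*S + 119*y)
(N(72, -10) + 25698)*(45016 + v(-16)) = ((182 - 41*(-10) + 119*72) + 25698)*(45016 + (8 + 4*(3 + 2*(-16))**2)) = ((182 + 410 + 8568) + 25698)*(45016 + (8 + 4*(3 - 32)**2)) = (9160 + 25698)*(45016 + (8 + 4*(-29)**2)) = 34858*(45016 + (8 + 4*841)) = 34858*(45016 + (8 + 3364)) = 34858*(45016 + 3372) = 34858*48388 = 1686708904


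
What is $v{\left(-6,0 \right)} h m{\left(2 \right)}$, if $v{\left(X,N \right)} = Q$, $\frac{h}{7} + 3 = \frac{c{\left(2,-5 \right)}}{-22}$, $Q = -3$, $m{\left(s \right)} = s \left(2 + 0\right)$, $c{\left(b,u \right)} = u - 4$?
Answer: $\frac{2394}{11} \approx 217.64$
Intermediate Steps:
$c{\left(b,u \right)} = -4 + u$ ($c{\left(b,u \right)} = u - 4 = -4 + u$)
$m{\left(s \right)} = 2 s$ ($m{\left(s \right)} = s 2 = 2 s$)
$h = - \frac{399}{22}$ ($h = -21 + 7 \frac{-4 - 5}{-22} = -21 + 7 \left(\left(-9\right) \left(- \frac{1}{22}\right)\right) = -21 + 7 \cdot \frac{9}{22} = -21 + \frac{63}{22} = - \frac{399}{22} \approx -18.136$)
$v{\left(X,N \right)} = -3$
$v{\left(-6,0 \right)} h m{\left(2 \right)} = \left(-3\right) \left(- \frac{399}{22}\right) 2 \cdot 2 = \frac{1197}{22} \cdot 4 = \frac{2394}{11}$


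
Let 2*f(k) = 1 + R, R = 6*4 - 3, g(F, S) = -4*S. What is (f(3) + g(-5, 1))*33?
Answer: 231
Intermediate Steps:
R = 21 (R = 24 - 3 = 21)
f(k) = 11 (f(k) = (1 + 21)/2 = (½)*22 = 11)
(f(3) + g(-5, 1))*33 = (11 - 4*1)*33 = (11 - 4)*33 = 7*33 = 231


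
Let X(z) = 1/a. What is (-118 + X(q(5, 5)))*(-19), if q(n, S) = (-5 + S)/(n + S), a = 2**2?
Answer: 8949/4 ≈ 2237.3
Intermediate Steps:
a = 4
q(n, S) = (-5 + S)/(S + n)
X(z) = 1/4
(-118 + X(q(5, 5)))*(-19) = (-118 + 1/4)*(-19) = -471/4*(-19) = 8949/4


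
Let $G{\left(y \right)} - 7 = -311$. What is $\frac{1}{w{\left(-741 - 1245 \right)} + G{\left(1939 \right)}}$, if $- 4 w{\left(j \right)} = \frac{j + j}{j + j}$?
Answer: $- \frac{4}{1217} \approx -0.0032868$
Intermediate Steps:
$G{\left(y \right)} = -304$ ($G{\left(y \right)} = 7 - 311 = -304$)
$w{\left(j \right)} = - \frac{1}{4}$ ($w{\left(j \right)} = - \frac{\left(j + j\right) \frac{1}{j + j}}{4} = - \frac{2 j \frac{1}{2 j}}{4} = \left(- \frac{1}{4}\right) 1 = - \frac{1}{4}$)
$\frac{1}{w{\left(-741 - 1245 \right)} + G{\left(1939 \right)}} = \frac{1}{- \frac{1}{4} - 304} = \frac{1}{- \frac{1217}{4}} = - \frac{4}{1217}$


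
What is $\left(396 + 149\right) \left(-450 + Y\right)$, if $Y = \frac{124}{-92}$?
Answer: $- \frac{5657645}{23} \approx -2.4598 \cdot 10^{5}$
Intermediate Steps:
$Y = - \frac{31}{23}$ ($Y = 124 \left(- \frac{1}{92}\right) = - \frac{31}{23} \approx -1.3478$)
$\left(396 + 149\right) \left(-450 + Y\right) = \left(396 + 149\right) \left(-450 - \frac{31}{23}\right) = 545 \left(- \frac{10381}{23}\right) = - \frac{5657645}{23}$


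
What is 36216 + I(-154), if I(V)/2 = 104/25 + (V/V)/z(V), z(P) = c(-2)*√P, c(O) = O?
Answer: 905608/25 + I*√154/154 ≈ 36224.0 + 0.080582*I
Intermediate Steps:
z(P) = -2*√P
I(V) = 208/25 - 1/√V (I(V) = 2*(104/25 + (V/V)/((-2*√V))) = 2*(104*(1/25) + 1*(-1/(2*√V))) = 2*(104/25 - 1/(2*√V)) = 208/25 - 1/√V)
36216 + I(-154) = 36216 + (208/25 - 1/√(-154)) = 36216 + (208/25 - (-1)*I*√154/154) = 36216 + (208/25 + I*√154/154) = 905608/25 + I*√154/154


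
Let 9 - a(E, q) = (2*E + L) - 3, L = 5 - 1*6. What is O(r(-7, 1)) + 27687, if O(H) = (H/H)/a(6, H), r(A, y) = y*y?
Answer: 27688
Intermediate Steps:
L = -1 (L = 5 - 6 = -1)
a(E, q) = 13 - 2*E (a(E, q) = 9 - ((2*E - 1) - 3) = 9 - ((-1 + 2*E) - 3) = 9 - (-4 + 2*E) = 9 + (4 - 2*E) = 13 - 2*E)
r(A, y) = y²
O(H) = 1 (O(H) = (H/H)/(13 - 2*6) = 1/(13 - 12) = 1/1 = 1*1 = 1)
O(r(-7, 1)) + 27687 = 1 + 27687 = 27688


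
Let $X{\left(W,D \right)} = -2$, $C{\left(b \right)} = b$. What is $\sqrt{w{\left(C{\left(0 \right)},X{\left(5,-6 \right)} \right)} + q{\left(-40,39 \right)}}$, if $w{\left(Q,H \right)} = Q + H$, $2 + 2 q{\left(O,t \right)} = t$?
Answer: $\frac{\sqrt{66}}{2} \approx 4.062$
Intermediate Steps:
$q{\left(O,t \right)} = -1 + \frac{t}{2}$
$w{\left(Q,H \right)} = H + Q$
$\sqrt{w{\left(C{\left(0 \right)},X{\left(5,-6 \right)} \right)} + q{\left(-40,39 \right)}} = \sqrt{\left(-2 + 0\right) + \left(-1 + \frac{1}{2} \cdot 39\right)} = \sqrt{-2 + \left(-1 + \frac{39}{2}\right)} = \sqrt{-2 + \frac{37}{2}} = \sqrt{\frac{33}{2}} = \frac{\sqrt{66}}{2}$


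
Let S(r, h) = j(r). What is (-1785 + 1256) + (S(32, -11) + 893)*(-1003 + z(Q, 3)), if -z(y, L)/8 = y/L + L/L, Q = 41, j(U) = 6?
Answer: -3023126/3 ≈ -1.0077e+6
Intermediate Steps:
S(r, h) = 6
z(y, L) = -8 - 8*y/L (z(y, L) = -8*(y/L + L/L) = -8*(y/L + 1) = -8*(1 + y/L) = -8 - 8*y/L)
(-1785 + 1256) + (S(32, -11) + 893)*(-1003 + z(Q, 3)) = (-1785 + 1256) + (6 + 893)*(-1003 + (-8 - 8*41/3)) = -529 + 899*(-1003 + (-8 - 8*41*⅓)) = -529 + 899*(-1003 + (-8 - 328/3)) = -529 + 899*(-1003 - 352/3) = -529 + 899*(-3361/3) = -529 - 3021539/3 = -3023126/3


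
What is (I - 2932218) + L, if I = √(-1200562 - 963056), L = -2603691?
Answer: -5535909 + 3*I*√240402 ≈ -5.5359e+6 + 1470.9*I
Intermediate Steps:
I = 3*I*√240402 (I = √(-2163618) = 3*I*√240402 ≈ 1470.9*I)
(I - 2932218) + L = (3*I*√240402 - 2932218) - 2603691 = (-2932218 + 3*I*√240402) - 2603691 = -5535909 + 3*I*√240402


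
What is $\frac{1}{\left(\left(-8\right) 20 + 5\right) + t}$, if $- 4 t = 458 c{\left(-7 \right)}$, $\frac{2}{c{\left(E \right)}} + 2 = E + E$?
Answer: $- \frac{16}{2251} \approx -0.007108$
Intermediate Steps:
$c{\left(E \right)} = \frac{2}{-2 + 2 E}$ ($c{\left(E \right)} = \frac{2}{-2 + \left(E + E\right)} = \frac{2}{-2 + 2 E}$)
$t = \frac{229}{16}$ ($t = - \frac{458 \frac{1}{-1 - 7}}{4} = - \frac{458 \frac{1}{-8}}{4} = - \frac{458 \left(- \frac{1}{8}\right)}{4} = \left(- \frac{1}{4}\right) \left(- \frac{229}{4}\right) = \frac{229}{16} \approx 14.313$)
$\frac{1}{\left(\left(-8\right) 20 + 5\right) + t} = \frac{1}{\left(\left(-8\right) 20 + 5\right) + \frac{229}{16}} = \frac{1}{\left(-160 + 5\right) + \frac{229}{16}} = \frac{1}{-155 + \frac{229}{16}} = \frac{1}{- \frac{2251}{16}} = - \frac{16}{2251}$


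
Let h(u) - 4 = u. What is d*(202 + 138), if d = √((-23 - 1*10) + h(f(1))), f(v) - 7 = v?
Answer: 340*I*√21 ≈ 1558.1*I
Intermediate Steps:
f(v) = 7 + v
h(u) = 4 + u
d = I*√21 (d = √((-23 - 1*10) + (4 + (7 + 1))) = √((-23 - 10) + (4 + 8)) = √(-33 + 12) = √(-21) = I*√21 ≈ 4.5826*I)
d*(202 + 138) = (I*√21)*(202 + 138) = (I*√21)*340 = 340*I*√21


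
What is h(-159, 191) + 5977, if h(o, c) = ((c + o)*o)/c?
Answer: 1136519/191 ≈ 5950.4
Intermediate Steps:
h(o, c) = o*(c + o)/c (h(o, c) = (o*(c + o))/c = o*(c + o)/c)
h(-159, 191) + 5977 = -159*(191 - 159)/191 + 5977 = -159*1/191*32 + 5977 = -5088/191 + 5977 = 1136519/191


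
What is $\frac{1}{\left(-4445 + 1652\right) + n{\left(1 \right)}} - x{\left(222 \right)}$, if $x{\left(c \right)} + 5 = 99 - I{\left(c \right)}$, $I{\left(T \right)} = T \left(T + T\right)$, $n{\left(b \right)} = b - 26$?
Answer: $\frac{277499731}{2818} \approx 98474.0$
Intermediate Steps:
$n{\left(b \right)} = -26 + b$ ($n{\left(b \right)} = b - 26 = -26 + b$)
$I{\left(T \right)} = 2 T^{2}$ ($I{\left(T \right)} = T 2 T = 2 T^{2}$)
$x{\left(c \right)} = 94 - 2 c^{2}$ ($x{\left(c \right)} = -5 - \left(-99 + 2 c^{2}\right) = 94 - 2 c^{2}$)
$\frac{1}{\left(-4445 + 1652\right) + n{\left(1 \right)}} - x{\left(222 \right)} = \frac{1}{\left(-4445 + 1652\right) + \left(-26 + 1\right)} - \left(94 - 2 \cdot 222^{2}\right) = \frac{1}{-2793 - 25} - \left(94 - 98568\right) = \frac{1}{-2818} - \left(94 - 98568\right) = - \frac{1}{2818} - -98474 = - \frac{1}{2818} + 98474 = \frac{277499731}{2818}$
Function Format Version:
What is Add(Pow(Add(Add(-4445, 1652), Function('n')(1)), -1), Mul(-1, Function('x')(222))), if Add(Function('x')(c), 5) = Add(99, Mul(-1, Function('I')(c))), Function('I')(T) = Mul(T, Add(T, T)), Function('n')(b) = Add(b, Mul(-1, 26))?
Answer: Rational(277499731, 2818) ≈ 98474.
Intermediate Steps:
Function('n')(b) = Add(-26, b) (Function('n')(b) = Add(b, -26) = Add(-26, b))
Function('I')(T) = Mul(2, Pow(T, 2)) (Function('I')(T) = Mul(T, Mul(2, T)) = Mul(2, Pow(T, 2)))
Function('x')(c) = Add(94, Mul(-2, Pow(c, 2))) (Function('x')(c) = Add(-5, Add(99, Mul(-1, Mul(2, Pow(c, 2))))) = Add(-5, Add(99, Mul(-2, Pow(c, 2)))) = Add(94, Mul(-2, Pow(c, 2))))
Add(Pow(Add(Add(-4445, 1652), Function('n')(1)), -1), Mul(-1, Function('x')(222))) = Add(Pow(Add(Add(-4445, 1652), Add(-26, 1)), -1), Mul(-1, Add(94, Mul(-2, Pow(222, 2))))) = Add(Pow(Add(-2793, -25), -1), Mul(-1, Add(94, Mul(-2, 49284)))) = Add(Pow(-2818, -1), Mul(-1, Add(94, -98568))) = Add(Rational(-1, 2818), Mul(-1, -98474)) = Add(Rational(-1, 2818), 98474) = Rational(277499731, 2818)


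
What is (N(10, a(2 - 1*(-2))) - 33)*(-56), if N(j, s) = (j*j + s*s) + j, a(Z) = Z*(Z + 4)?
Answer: -61656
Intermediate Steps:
a(Z) = Z*(4 + Z)
N(j, s) = j + j**2 + s**2 (N(j, s) = (j**2 + s**2) + j = j + j**2 + s**2)
(N(10, a(2 - 1*(-2))) - 33)*(-56) = ((10 + 10**2 + ((2 - 1*(-2))*(4 + (2 - 1*(-2))))**2) - 33)*(-56) = ((10 + 100 + ((2 + 2)*(4 + (2 + 2)))**2) - 33)*(-56) = ((10 + 100 + (4*(4 + 4))**2) - 33)*(-56) = ((10 + 100 + (4*8)**2) - 33)*(-56) = ((10 + 100 + 32**2) - 33)*(-56) = ((10 + 100 + 1024) - 33)*(-56) = (1134 - 33)*(-56) = 1101*(-56) = -61656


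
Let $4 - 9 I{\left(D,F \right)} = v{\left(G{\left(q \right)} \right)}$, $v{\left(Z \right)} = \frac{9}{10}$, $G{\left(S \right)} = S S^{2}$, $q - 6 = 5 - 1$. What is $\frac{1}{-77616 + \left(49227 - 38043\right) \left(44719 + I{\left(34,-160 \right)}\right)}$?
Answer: $\frac{15}{7500952984} \approx 1.9997 \cdot 10^{-9}$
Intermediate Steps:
$q = 10$ ($q = 6 + \left(5 - 1\right) = 6 + 4 = 10$)
$G{\left(S \right)} = S^{3}$
$v{\left(Z \right)} = \frac{9}{10}$ ($v{\left(Z \right)} = 9 \cdot \frac{1}{10} = \frac{9}{10}$)
$I{\left(D,F \right)} = \frac{31}{90}$ ($I{\left(D,F \right)} = \frac{4}{9} - \frac{1}{10} = \frac{31}{90}$)
$\frac{1}{-77616 + \left(49227 - 38043\right) \left(44719 + I{\left(34,-160 \right)}\right)} = \frac{1}{-77616 + \left(49227 - 38043\right) \left(44719 + \frac{31}{90}\right)} = \frac{1}{-77616 + 11184 \cdot \frac{4024741}{90}} = \frac{1}{-77616 + \frac{7502117224}{15}} = \frac{1}{\frac{7500952984}{15}} = \frac{15}{7500952984}$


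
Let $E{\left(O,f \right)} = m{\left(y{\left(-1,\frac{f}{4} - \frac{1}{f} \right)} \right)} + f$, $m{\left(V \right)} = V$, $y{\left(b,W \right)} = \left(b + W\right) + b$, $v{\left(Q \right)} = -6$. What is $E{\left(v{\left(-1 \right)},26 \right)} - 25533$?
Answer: $- \frac{331533}{13} \approx -25503.0$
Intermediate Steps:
$y{\left(b,W \right)} = W + 2 b$ ($y{\left(b,W \right)} = \left(W + b\right) + b = W + 2 b$)
$E{\left(O,f \right)} = -2 - \frac{1}{f} + \frac{5 f}{4}$ ($E{\left(O,f \right)} = \left(\left(\frac{f}{4} - \frac{1}{f}\right) + 2 \left(-1\right)\right) + f = \left(\left(f \frac{1}{4} - \frac{1}{f}\right) - 2\right) + f = \left(\left(\frac{f}{4} - \frac{1}{f}\right) - 2\right) + f = \left(\left(- \frac{1}{f} + \frac{f}{4}\right) - 2\right) + f = \left(-2 - \frac{1}{f} + \frac{f}{4}\right) + f = -2 - \frac{1}{f} + \frac{5 f}{4}$)
$E{\left(v{\left(-1 \right)},26 \right)} - 25533 = \left(-2 - \frac{1}{26} + \frac{5}{4} \cdot 26\right) - 25533 = \left(-2 - \frac{1}{26} + \frac{65}{2}\right) - 25533 = \frac{396}{13} - 25533 = - \frac{331533}{13}$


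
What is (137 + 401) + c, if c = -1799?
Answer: -1261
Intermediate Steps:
(137 + 401) + c = (137 + 401) - 1799 = 538 - 1799 = -1261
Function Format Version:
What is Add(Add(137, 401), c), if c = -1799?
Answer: -1261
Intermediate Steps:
Add(Add(137, 401), c) = Add(Add(137, 401), -1799) = Add(538, -1799) = -1261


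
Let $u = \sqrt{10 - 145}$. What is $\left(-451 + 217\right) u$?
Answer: $- 702 i \sqrt{15} \approx - 2718.8 i$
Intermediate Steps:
$u = 3 i \sqrt{15}$ ($u = \sqrt{-135} = 3 i \sqrt{15} \approx 11.619 i$)
$\left(-451 + 217\right) u = \left(-451 + 217\right) 3 i \sqrt{15} = - 234 \cdot 3 i \sqrt{15} = - 702 i \sqrt{15}$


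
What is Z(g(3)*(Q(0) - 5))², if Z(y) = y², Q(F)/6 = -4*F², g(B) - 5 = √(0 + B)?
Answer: 677500 + 350000*√3 ≈ 1.2837e+6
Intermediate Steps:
g(B) = 5 + √B (g(B) = 5 + √(0 + B) = 5 + √B)
Q(F) = -24*F² (Q(F) = 6*(-4*F²) = -24*F²)
Z(g(3)*(Q(0) - 5))² = (((5 + √3)*(-24*0² - 5))²)² = (((5 + √3)*(-24*0 - 5))²)² = (((5 + √3)*(0 - 5))²)² = (((5 + √3)*(-5))²)² = ((-25 - 5*√3)²)² = (-25 - 5*√3)⁴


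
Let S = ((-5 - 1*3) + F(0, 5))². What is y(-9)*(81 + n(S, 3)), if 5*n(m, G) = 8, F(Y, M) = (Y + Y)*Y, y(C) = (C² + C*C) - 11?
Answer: 62363/5 ≈ 12473.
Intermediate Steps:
y(C) = -11 + 2*C² (y(C) = (C² + C²) - 11 = 2*C² - 11 = -11 + 2*C²)
F(Y, M) = 2*Y² (F(Y, M) = (2*Y)*Y = 2*Y²)
S = 64 (S = ((-5 - 1*3) + 2*0²)² = ((-5 - 3) + 2*0)² = (-8 + 0)² = (-8)² = 64)
n(m, G) = 8/5 (n(m, G) = (⅕)*8 = 8/5)
y(-9)*(81 + n(S, 3)) = (-11 + 2*(-9)²)*(81 + 8/5) = (-11 + 2*81)*(413/5) = (-11 + 162)*(413/5) = 151*(413/5) = 62363/5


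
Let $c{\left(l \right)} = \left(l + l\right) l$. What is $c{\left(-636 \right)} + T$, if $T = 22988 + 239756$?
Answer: $1071736$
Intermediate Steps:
$T = 262744$
$c{\left(l \right)} = 2 l^{2}$ ($c{\left(l \right)} = 2 l l = 2 l^{2}$)
$c{\left(-636 \right)} + T = 2 \left(-636\right)^{2} + 262744 = 2 \cdot 404496 + 262744 = 808992 + 262744 = 1071736$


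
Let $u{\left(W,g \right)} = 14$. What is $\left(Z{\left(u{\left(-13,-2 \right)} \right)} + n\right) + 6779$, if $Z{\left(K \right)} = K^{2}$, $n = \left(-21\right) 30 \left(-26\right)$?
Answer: $23355$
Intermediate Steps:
$n = 16380$ ($n = \left(-630\right) \left(-26\right) = 16380$)
$\left(Z{\left(u{\left(-13,-2 \right)} \right)} + n\right) + 6779 = \left(14^{2} + 16380\right) + 6779 = \left(196 + 16380\right) + 6779 = 16576 + 6779 = 23355$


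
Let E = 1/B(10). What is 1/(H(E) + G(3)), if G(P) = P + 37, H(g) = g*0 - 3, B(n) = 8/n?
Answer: 1/37 ≈ 0.027027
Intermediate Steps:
E = 5/4 (E = 1/(8/10) = 1/(8*(1/10)) = 1/(4/5) = 5/4 ≈ 1.2500)
H(g) = -3 (H(g) = 0 - 3 = -3)
G(P) = 37 + P
1/(H(E) + G(3)) = 1/(-3 + (37 + 3)) = 1/(-3 + 40) = 1/37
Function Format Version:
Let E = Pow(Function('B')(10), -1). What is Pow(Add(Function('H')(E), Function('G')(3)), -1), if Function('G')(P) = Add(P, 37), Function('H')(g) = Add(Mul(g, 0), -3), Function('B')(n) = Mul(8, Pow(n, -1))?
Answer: Rational(1, 37) ≈ 0.027027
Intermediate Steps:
E = Rational(5, 4) (E = Pow(Mul(8, Pow(10, -1)), -1) = Pow(Mul(8, Rational(1, 10)), -1) = Pow(Rational(4, 5), -1) = Rational(5, 4) ≈ 1.2500)
Function('H')(g) = -3 (Function('H')(g) = Add(0, -3) = -3)
Function('G')(P) = Add(37, P)
Pow(Add(Function('H')(E), Function('G')(3)), -1) = Pow(Add(-3, Add(37, 3)), -1) = Pow(Add(-3, 40), -1) = Pow(37, -1) = Rational(1, 37)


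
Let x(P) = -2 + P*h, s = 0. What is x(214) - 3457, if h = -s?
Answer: -3459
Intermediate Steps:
h = 0 (h = -1*0 = 0)
x(P) = -2 (x(P) = -2 + P*0 = -2 + 0 = -2)
x(214) - 3457 = -2 - 3457 = -3459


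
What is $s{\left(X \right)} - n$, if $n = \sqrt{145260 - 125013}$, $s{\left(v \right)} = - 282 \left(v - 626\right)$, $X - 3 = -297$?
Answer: $259440 - \sqrt{20247} \approx 2.593 \cdot 10^{5}$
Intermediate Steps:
$X = -294$ ($X = 3 - 297 = -294$)
$s{\left(v \right)} = 176532 - 282 v$ ($s{\left(v \right)} = - 282 \left(-626 + v\right) = 176532 - 282 v$)
$n = \sqrt{20247} \approx 142.29$
$s{\left(X \right)} - n = \left(176532 - -82908\right) - \sqrt{20247} = \left(176532 + 82908\right) - \sqrt{20247} = 259440 - \sqrt{20247}$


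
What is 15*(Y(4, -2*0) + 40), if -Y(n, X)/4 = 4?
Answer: 360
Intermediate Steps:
Y(n, X) = -16 (Y(n, X) = -4*4 = -16)
15*(Y(4, -2*0) + 40) = 15*(-16 + 40) = 15*24 = 360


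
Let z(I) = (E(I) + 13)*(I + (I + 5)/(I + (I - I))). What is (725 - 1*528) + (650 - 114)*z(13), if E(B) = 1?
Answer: 1405809/13 ≈ 1.0814e+5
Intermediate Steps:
z(I) = 14*I + 14*(5 + I)/I (z(I) = (1 + 13)*(I + (I + 5)/(I + (I - I))) = 14*(I + (5 + I)/(I + 0)) = 14*(I + (5 + I)/I) = 14*I + 14*(5 + I)/I)
(725 - 1*528) + (650 - 114)*z(13) = (725 - 1*528) + (650 - 114)*(14 + 14*13 + 70/13) = (725 - 528) + 536*(14 + 182 + 70*(1/13)) = 197 + 536*(14 + 182 + 70/13) = 197 + 536*(2618/13) = 197 + 1403248/13 = 1405809/13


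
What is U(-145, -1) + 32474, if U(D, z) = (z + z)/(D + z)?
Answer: 2370603/73 ≈ 32474.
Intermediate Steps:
U(D, z) = 2*z/(D + z) (U(D, z) = (2*z)/(D + z) = 2*z/(D + z))
U(-145, -1) + 32474 = 2*(-1)/(-145 - 1) + 32474 = 2*(-1)/(-146) + 32474 = 2*(-1)*(-1/146) + 32474 = 1/73 + 32474 = 2370603/73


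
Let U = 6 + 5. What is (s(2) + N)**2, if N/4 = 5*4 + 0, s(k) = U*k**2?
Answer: 15376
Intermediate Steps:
U = 11
s(k) = 11*k**2
N = 80 (N = 4*(5*4 + 0) = 4*(20 + 0) = 4*20 = 80)
(s(2) + N)**2 = (11*2**2 + 80)**2 = (11*4 + 80)**2 = (44 + 80)**2 = 124**2 = 15376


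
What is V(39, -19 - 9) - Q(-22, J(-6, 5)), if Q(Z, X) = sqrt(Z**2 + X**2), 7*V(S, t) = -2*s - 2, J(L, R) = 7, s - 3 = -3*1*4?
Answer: 16/7 - sqrt(533) ≈ -20.801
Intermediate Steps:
s = -9 (s = 3 - 3*1*4 = 3 - 3*4 = 3 - 12 = -9)
V(S, t) = 16/7 (V(S, t) = (-2*(-9) - 2)/7 = (18 - 2)/7 = (1/7)*16 = 16/7)
Q(Z, X) = sqrt(X**2 + Z**2)
V(39, -19 - 9) - Q(-22, J(-6, 5)) = 16/7 - sqrt(7**2 + (-22)**2) = 16/7 - sqrt(49 + 484) = 16/7 - sqrt(533)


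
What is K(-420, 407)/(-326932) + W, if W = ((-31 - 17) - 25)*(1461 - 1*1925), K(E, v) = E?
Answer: 2768460281/81733 ≈ 33872.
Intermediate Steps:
W = 33872 (W = (-48 - 25)*(1461 - 1925) = -73*(-464) = 33872)
K(-420, 407)/(-326932) + W = -420/(-326932) + 33872 = -420*(-1/326932) + 33872 = 105/81733 + 33872 = 2768460281/81733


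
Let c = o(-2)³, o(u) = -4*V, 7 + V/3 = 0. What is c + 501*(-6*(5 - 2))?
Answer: 583686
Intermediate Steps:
V = -21 (V = -21 + 3*0 = -21 + 0 = -21)
o(u) = 84 (o(u) = -4*(-21) = 84)
c = 592704 (c = 84³ = 592704)
c + 501*(-6*(5 - 2)) = 592704 + 501*(-6*(5 - 2)) = 592704 + 501*(-6*3) = 592704 + 501*(-18) = 592704 - 9018 = 583686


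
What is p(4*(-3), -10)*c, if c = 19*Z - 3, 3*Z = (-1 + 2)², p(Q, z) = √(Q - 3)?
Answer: 10*I*√15/3 ≈ 12.91*I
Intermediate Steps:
p(Q, z) = √(-3 + Q)
Z = ⅓ (Z = (-1 + 2)²/3 = (⅓)*1² = (⅓)*1 = ⅓ ≈ 0.33333)
c = 10/3 (c = 19*(⅓) - 3 = 19/3 - 3 = 10/3 ≈ 3.3333)
p(4*(-3), -10)*c = √(-3 + 4*(-3))*(10/3) = √(-3 - 12)*(10/3) = √(-15)*(10/3) = (I*√15)*(10/3) = 10*I*√15/3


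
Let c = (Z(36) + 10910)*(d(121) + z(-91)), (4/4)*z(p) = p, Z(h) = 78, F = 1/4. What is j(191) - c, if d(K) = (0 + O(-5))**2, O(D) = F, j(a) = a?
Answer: 3997649/4 ≈ 9.9941e+5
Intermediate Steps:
F = 1/4 ≈ 0.25000
O(D) = 1/4
d(K) = 1/16 (d(K) = (0 + 1/4)**2 = (1/4)**2 = 1/16)
z(p) = p
c = -3996885/4 (c = (78 + 10910)*(1/16 - 91) = 10988*(-1455/16) = -3996885/4 ≈ -9.9922e+5)
j(191) - c = 191 - 1*(-3996885/4) = 191 + 3996885/4 = 3997649/4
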